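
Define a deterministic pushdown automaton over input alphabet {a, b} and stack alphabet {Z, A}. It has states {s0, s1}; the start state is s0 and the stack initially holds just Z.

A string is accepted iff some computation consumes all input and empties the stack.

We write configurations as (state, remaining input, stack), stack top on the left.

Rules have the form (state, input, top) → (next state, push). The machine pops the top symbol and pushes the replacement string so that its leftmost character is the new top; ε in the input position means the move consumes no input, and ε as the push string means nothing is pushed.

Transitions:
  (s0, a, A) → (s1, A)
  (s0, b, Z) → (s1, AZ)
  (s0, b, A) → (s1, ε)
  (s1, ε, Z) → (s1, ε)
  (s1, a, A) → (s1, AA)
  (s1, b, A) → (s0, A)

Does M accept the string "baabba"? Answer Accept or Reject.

(s0, baabba, Z)
  read b, top Z: go to s1, push AZ → (s1, aabba, AZ)
  read a, top A: go to s1, push AA → (s1, abba, AAZ)
  read a, top A: go to s1, push AA → (s1, bba, AAAZ)
  read b, top A: go to s0, push A → (s0, ba, AAAZ)
  read b, top A: go to s1, push ε → (s1, a, AAZ)
  read a, top A: go to s1, push AA → (s1, ε, AAAZ)
All input consumed; stack is AAAZ, not empty, and no further ε-move applies.

Reject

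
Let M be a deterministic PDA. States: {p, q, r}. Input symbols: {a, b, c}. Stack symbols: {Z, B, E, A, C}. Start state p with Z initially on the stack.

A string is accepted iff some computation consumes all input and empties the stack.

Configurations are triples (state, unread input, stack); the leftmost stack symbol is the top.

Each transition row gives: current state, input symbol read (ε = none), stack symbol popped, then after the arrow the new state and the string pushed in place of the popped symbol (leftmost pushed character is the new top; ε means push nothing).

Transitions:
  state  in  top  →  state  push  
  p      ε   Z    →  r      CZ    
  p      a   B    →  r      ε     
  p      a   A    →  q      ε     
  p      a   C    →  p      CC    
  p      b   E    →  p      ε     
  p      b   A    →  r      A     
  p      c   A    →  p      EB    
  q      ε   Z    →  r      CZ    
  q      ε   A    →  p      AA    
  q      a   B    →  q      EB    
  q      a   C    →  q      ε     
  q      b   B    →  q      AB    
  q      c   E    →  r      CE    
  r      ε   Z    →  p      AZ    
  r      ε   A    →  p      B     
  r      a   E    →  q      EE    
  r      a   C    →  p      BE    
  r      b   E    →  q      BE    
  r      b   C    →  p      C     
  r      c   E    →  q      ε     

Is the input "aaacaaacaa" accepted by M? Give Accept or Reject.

Reject

(p, aaacaaacaa, Z)
  ε-move, top Z: go to r, push CZ → (r, aaacaaacaa, CZ)
  read a, top C: go to p, push BE → (p, aacaaacaa, BEZ)
  read a, top B: go to r, push ε → (r, acaaacaa, EZ)
  read a, top E: go to q, push EE → (q, caaacaa, EEZ)
  read c, top E: go to r, push CE → (r, aaacaa, CEEZ)
  read a, top C: go to p, push BE → (p, aacaa, BEEEZ)
  read a, top B: go to r, push ε → (r, acaa, EEEZ)
  read a, top E: go to q, push EE → (q, caa, EEEEZ)
  read c, top E: go to r, push CE → (r, aa, CEEEEZ)
  read a, top C: go to p, push BE → (p, a, BEEEEEZ)
  read a, top B: go to r, push ε → (r, ε, EEEEEZ)
All input consumed; stack is EEEEEZ, not empty, and no further ε-move applies.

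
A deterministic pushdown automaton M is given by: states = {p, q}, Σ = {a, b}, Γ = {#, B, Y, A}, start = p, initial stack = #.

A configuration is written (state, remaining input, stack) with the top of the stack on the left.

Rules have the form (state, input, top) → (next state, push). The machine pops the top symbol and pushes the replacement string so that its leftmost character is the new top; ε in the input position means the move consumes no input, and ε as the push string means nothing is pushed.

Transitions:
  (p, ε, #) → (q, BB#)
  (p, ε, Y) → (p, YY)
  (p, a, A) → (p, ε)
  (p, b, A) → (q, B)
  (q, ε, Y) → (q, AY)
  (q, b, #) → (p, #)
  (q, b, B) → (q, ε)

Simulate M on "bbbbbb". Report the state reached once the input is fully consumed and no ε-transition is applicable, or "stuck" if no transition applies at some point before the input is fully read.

q

(p, bbbbbb, #) ⊢ (q, bbbbbb, BB#) ⊢ (q, bbbbb, B#) ⊢ (q, bbbb, #) ⊢ (p, bbb, #) ⊢ (q, bbb, BB#) ⊢ (q, bb, B#) ⊢ (q, b, #) ⊢ (p, ε, #) ⊢ (q, ε, BB#)
All input consumed; M is in state q.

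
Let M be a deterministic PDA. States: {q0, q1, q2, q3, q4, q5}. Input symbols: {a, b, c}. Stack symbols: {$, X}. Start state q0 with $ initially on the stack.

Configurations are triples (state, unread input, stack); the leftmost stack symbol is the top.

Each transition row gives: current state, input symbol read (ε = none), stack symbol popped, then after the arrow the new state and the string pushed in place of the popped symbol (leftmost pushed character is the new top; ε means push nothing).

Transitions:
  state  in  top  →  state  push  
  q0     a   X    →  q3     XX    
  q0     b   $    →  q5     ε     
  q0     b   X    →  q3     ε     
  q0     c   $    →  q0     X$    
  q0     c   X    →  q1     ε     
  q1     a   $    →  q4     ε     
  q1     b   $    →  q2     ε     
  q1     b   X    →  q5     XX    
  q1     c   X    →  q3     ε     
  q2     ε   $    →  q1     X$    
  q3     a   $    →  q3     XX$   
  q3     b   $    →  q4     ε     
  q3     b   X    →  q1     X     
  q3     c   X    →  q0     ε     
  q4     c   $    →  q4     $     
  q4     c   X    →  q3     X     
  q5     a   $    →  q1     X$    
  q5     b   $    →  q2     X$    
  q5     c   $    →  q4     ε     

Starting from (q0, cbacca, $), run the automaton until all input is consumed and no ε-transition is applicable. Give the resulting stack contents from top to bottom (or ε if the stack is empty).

(q0, cbacca, $)
  read c, top $: go to q0, push X$ → (q0, bacca, X$)
  read b, top X: go to q3, push ε → (q3, acca, $)
  read a, top $: go to q3, push XX$ → (q3, cca, XX$)
  read c, top X: go to q0, push ε → (q0, ca, X$)
  read c, top X: go to q1, push ε → (q1, a, $)
  read a, top $: go to q4, push ε → (q4, ε, ε)
All input consumed in state q4 with stack ε.

ε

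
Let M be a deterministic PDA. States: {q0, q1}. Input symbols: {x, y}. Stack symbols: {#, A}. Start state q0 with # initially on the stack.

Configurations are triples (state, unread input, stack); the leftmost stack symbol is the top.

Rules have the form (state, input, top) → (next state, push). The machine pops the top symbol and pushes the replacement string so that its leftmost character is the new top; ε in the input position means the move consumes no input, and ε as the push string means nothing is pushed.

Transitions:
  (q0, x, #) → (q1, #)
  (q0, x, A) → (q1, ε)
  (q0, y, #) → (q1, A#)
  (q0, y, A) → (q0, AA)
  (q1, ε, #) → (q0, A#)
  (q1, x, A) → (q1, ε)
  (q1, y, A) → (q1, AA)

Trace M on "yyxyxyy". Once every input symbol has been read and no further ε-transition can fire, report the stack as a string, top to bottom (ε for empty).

(q0, yyxyxyy, #)
  read y, top #: go to q1, push A# → (q1, yxyxyy, A#)
  read y, top A: go to q1, push AA → (q1, xyxyy, AA#)
  read x, top A: go to q1, push ε → (q1, yxyy, A#)
  read y, top A: go to q1, push AA → (q1, xyy, AA#)
  read x, top A: go to q1, push ε → (q1, yy, A#)
  read y, top A: go to q1, push AA → (q1, y, AA#)
  read y, top A: go to q1, push AA → (q1, ε, AAA#)
All input consumed in state q1 with stack AAA#.

AAA#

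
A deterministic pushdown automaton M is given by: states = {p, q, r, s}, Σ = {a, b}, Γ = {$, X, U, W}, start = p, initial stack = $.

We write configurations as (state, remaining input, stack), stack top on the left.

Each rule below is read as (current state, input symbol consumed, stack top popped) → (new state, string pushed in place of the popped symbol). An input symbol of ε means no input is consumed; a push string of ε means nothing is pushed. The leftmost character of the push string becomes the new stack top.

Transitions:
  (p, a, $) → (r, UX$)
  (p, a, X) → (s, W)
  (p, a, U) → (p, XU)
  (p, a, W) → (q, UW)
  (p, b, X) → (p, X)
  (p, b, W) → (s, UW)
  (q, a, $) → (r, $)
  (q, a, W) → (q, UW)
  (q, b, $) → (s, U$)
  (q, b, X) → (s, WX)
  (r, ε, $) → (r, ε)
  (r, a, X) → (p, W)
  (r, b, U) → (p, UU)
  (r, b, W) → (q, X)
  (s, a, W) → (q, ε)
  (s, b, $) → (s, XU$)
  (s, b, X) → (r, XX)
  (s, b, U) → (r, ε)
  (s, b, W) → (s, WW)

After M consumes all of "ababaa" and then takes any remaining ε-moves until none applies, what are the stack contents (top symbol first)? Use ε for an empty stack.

(p, ababaa, $)
  read a, top $: go to r, push UX$ → (r, babaa, UX$)
  read b, top U: go to p, push UU → (p, abaa, UUX$)
  read a, top U: go to p, push XU → (p, baa, XUUX$)
  read b, top X: go to p, push X → (p, aa, XUUX$)
  read a, top X: go to s, push W → (s, a, WUUX$)
  read a, top W: go to q, push ε → (q, ε, UUX$)
All input consumed in state q with stack UUX$.

UUX$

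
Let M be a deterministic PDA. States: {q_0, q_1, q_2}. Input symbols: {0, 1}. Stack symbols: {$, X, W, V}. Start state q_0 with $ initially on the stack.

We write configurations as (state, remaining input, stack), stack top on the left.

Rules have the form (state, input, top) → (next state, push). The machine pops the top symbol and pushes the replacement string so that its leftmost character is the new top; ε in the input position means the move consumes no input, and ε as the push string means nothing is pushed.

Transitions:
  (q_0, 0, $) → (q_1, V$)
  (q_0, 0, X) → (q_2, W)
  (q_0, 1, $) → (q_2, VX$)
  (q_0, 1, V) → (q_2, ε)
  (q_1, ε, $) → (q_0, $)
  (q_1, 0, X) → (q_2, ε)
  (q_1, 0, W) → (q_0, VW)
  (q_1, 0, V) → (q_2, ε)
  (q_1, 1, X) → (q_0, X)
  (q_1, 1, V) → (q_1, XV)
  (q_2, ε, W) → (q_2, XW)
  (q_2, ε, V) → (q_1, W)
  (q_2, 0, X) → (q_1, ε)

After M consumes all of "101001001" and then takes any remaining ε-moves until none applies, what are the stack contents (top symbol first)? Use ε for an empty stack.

(q_0, 101001001, $)
  read 1, top $: go to q_2, push VX$ → (q_2, 01001001, VX$)
  ε-move, top V: go to q_1, push W → (q_1, 01001001, WX$)
  read 0, top W: go to q_0, push VW → (q_0, 1001001, VWX$)
  read 1, top V: go to q_2, push ε → (q_2, 001001, WX$)
  ε-move, top W: go to q_2, push XW → (q_2, 001001, XWX$)
  read 0, top X: go to q_1, push ε → (q_1, 01001, WX$)
  read 0, top W: go to q_0, push VW → (q_0, 1001, VWX$)
  read 1, top V: go to q_2, push ε → (q_2, 001, WX$)
  ε-move, top W: go to q_2, push XW → (q_2, 001, XWX$)
  read 0, top X: go to q_1, push ε → (q_1, 01, WX$)
  read 0, top W: go to q_0, push VW → (q_0, 1, VWX$)
  read 1, top V: go to q_2, push ε → (q_2, ε, WX$)
  ε-move, top W: go to q_2, push XW → (q_2, ε, XWX$)
All input consumed in state q_2 with stack XWX$.

XWX$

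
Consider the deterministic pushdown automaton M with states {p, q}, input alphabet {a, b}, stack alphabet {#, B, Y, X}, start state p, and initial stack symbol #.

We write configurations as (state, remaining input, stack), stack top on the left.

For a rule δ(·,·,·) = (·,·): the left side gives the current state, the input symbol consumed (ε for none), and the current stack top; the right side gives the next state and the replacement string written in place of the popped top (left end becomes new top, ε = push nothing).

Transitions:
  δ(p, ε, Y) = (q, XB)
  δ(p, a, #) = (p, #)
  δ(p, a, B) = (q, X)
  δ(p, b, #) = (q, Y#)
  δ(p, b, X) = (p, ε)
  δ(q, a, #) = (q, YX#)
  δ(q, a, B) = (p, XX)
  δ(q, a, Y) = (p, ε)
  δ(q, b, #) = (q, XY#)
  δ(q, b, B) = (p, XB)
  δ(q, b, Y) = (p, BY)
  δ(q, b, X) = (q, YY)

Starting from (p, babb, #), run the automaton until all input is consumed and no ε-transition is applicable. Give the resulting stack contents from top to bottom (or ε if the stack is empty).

(p, babb, #)
  read b, top #: go to q, push Y# → (q, abb, Y#)
  read a, top Y: go to p, push ε → (p, bb, #)
  read b, top #: go to q, push Y# → (q, b, Y#)
  read b, top Y: go to p, push BY → (p, ε, BY#)
All input consumed in state p with stack BY#.

BY#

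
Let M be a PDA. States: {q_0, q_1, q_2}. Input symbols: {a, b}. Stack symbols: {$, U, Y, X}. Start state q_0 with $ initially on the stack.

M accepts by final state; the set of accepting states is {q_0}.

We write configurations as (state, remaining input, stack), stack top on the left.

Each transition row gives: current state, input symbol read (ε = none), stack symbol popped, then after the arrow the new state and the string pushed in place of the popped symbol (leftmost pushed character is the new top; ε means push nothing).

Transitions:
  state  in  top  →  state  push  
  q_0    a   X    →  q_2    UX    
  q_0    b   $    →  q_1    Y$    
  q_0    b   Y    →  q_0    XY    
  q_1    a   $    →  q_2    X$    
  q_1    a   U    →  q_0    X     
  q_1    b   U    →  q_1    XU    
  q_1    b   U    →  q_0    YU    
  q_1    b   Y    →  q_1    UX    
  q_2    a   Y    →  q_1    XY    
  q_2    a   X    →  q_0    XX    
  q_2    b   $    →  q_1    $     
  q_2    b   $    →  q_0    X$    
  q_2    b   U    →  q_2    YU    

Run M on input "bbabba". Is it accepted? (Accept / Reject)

No computation consumes all input and reaches a final state.

Reject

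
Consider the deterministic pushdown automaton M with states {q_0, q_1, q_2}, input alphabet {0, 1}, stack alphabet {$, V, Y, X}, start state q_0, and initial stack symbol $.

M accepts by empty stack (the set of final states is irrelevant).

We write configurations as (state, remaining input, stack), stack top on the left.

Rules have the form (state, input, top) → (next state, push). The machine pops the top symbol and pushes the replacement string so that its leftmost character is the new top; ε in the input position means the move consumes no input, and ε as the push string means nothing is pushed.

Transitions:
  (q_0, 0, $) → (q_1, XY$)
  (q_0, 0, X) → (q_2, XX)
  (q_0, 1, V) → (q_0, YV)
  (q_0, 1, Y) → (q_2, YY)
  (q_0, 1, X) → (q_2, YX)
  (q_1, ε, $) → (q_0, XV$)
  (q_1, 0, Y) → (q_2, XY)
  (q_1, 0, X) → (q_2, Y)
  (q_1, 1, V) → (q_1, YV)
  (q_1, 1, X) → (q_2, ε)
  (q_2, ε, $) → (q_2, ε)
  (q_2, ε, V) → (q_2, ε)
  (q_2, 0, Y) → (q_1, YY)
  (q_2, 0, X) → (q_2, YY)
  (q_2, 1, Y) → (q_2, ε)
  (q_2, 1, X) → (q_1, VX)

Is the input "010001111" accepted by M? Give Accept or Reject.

Accept

(q_0, 010001111, $) ⊢ (q_1, 10001111, XY$) ⊢ (q_2, 0001111, Y$) ⊢ (q_1, 001111, YY$) ⊢ (q_2, 01111, XYY$) ⊢ (q_2, 1111, YYYY$) ⊢ (q_2, 111, YYY$) ⊢ (q_2, 11, YY$) ⊢ (q_2, 1, Y$) ⊢ (q_2, ε, $) ⊢ (q_2, ε, ε)
All input consumed and the stack is empty.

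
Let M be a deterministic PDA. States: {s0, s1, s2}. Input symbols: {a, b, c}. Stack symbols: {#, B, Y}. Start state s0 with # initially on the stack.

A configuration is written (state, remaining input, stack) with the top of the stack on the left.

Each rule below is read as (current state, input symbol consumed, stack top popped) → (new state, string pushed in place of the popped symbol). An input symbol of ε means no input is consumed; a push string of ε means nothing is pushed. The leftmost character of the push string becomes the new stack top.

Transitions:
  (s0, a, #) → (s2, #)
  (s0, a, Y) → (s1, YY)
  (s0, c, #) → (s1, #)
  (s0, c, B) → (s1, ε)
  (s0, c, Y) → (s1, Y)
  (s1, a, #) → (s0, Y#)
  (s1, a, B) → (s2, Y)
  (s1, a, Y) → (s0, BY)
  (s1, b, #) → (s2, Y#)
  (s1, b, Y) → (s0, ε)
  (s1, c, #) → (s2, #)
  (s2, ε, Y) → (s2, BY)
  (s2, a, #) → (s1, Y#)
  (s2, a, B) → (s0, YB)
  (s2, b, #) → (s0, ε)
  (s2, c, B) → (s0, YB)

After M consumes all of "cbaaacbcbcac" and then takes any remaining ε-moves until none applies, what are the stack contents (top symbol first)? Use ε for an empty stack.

Y#

(s0, cbaaacbcbcac, #)
  read c, top #: go to s1, push # → (s1, baaacbcbcac, #)
  read b, top #: go to s2, push Y# → (s2, aaacbcbcac, Y#)
  ε-move, top Y: go to s2, push BY → (s2, aaacbcbcac, BY#)
  read a, top B: go to s0, push YB → (s0, aacbcbcac, YBY#)
  read a, top Y: go to s1, push YY → (s1, acbcbcac, YYBY#)
  read a, top Y: go to s0, push BY → (s0, cbcbcac, BYYBY#)
  read c, top B: go to s1, push ε → (s1, bcbcac, YYBY#)
  read b, top Y: go to s0, push ε → (s0, cbcac, YBY#)
  read c, top Y: go to s1, push Y → (s1, bcac, YBY#)
  read b, top Y: go to s0, push ε → (s0, cac, BY#)
  read c, top B: go to s1, push ε → (s1, ac, Y#)
  read a, top Y: go to s0, push BY → (s0, c, BY#)
  read c, top B: go to s1, push ε → (s1, ε, Y#)
All input consumed in state s1 with stack Y#.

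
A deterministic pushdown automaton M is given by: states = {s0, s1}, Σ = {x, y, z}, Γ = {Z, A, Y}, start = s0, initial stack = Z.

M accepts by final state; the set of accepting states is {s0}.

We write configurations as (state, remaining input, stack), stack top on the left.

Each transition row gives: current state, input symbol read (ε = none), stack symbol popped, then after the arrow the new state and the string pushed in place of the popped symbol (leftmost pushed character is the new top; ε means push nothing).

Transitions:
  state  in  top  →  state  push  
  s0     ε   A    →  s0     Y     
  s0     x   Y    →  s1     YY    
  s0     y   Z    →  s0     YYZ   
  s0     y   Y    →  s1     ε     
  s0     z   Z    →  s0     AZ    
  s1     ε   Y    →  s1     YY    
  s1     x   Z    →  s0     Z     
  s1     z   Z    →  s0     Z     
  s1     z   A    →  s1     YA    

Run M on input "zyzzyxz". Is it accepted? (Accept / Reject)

(s0, zyzzyxz, Z)
  read z, top Z: go to s0, push AZ → (s0, yzzyxz, AZ)
  ε-move, top A: go to s0, push Y → (s0, yzzyxz, YZ)
  read y, top Y: go to s1, push ε → (s1, zzyxz, Z)
  read z, top Z: go to s0, push Z → (s0, zyxz, Z)
  read z, top Z: go to s0, push AZ → (s0, yxz, AZ)
  ε-move, top A: go to s0, push Y → (s0, yxz, YZ)
  read y, top Y: go to s1, push ε → (s1, xz, Z)
  read x, top Z: go to s0, push Z → (s0, z, Z)
  read z, top Z: go to s0, push AZ → (s0, ε, AZ)
All input consumed; state s0 ∈ F.

Accept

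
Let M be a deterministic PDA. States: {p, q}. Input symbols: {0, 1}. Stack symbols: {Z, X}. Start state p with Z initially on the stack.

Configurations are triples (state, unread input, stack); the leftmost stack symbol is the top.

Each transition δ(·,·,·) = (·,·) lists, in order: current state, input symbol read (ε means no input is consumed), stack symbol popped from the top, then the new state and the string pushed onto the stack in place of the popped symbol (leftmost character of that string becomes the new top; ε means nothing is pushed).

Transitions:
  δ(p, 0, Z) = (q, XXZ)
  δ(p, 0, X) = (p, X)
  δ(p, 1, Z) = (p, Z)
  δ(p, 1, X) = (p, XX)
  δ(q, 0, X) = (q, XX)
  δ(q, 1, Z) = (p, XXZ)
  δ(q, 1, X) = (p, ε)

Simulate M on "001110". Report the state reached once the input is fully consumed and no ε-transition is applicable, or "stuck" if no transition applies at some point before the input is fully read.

(p, 001110, Z) ⊢ (q, 01110, XXZ) ⊢ (q, 1110, XXXZ) ⊢ (p, 110, XXZ) ⊢ (p, 10, XXXZ) ⊢ (p, 0, XXXXZ) ⊢ (p, ε, XXXXZ)
All input consumed; M is in state p.

p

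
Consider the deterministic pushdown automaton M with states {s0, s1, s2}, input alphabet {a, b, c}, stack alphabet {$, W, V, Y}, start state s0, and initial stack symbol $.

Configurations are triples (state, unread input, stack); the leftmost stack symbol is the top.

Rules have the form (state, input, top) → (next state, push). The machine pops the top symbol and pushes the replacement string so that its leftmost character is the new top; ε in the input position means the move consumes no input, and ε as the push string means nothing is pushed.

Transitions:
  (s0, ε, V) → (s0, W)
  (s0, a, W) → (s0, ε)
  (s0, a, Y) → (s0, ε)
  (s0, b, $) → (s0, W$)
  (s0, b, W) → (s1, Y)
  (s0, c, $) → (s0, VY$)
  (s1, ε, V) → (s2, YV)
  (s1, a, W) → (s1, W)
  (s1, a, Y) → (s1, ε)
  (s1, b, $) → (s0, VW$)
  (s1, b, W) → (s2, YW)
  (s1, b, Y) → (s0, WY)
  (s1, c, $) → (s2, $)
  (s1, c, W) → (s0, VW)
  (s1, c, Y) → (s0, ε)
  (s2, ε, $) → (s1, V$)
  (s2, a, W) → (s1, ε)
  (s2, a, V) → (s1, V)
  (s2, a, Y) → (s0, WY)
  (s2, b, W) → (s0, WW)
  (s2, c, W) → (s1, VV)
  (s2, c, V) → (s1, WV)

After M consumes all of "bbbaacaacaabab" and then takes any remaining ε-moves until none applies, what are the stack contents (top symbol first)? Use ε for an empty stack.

W$

(s0, bbbaacaacaabab, $)
  read b, top $: go to s0, push W$ → (s0, bbaacaacaabab, W$)
  read b, top W: go to s1, push Y → (s1, baacaacaabab, Y$)
  read b, top Y: go to s0, push WY → (s0, aacaacaabab, WY$)
  read a, top W: go to s0, push ε → (s0, acaacaabab, Y$)
  read a, top Y: go to s0, push ε → (s0, caacaabab, $)
  read c, top $: go to s0, push VY$ → (s0, aacaabab, VY$)
  ε-move, top V: go to s0, push W → (s0, aacaabab, WY$)
  read a, top W: go to s0, push ε → (s0, acaabab, Y$)
  read a, top Y: go to s0, push ε → (s0, caabab, $)
  read c, top $: go to s0, push VY$ → (s0, aabab, VY$)
  ε-move, top V: go to s0, push W → (s0, aabab, WY$)
  read a, top W: go to s0, push ε → (s0, abab, Y$)
  read a, top Y: go to s0, push ε → (s0, bab, $)
  read b, top $: go to s0, push W$ → (s0, ab, W$)
  read a, top W: go to s0, push ε → (s0, b, $)
  read b, top $: go to s0, push W$ → (s0, ε, W$)
All input consumed in state s0 with stack W$.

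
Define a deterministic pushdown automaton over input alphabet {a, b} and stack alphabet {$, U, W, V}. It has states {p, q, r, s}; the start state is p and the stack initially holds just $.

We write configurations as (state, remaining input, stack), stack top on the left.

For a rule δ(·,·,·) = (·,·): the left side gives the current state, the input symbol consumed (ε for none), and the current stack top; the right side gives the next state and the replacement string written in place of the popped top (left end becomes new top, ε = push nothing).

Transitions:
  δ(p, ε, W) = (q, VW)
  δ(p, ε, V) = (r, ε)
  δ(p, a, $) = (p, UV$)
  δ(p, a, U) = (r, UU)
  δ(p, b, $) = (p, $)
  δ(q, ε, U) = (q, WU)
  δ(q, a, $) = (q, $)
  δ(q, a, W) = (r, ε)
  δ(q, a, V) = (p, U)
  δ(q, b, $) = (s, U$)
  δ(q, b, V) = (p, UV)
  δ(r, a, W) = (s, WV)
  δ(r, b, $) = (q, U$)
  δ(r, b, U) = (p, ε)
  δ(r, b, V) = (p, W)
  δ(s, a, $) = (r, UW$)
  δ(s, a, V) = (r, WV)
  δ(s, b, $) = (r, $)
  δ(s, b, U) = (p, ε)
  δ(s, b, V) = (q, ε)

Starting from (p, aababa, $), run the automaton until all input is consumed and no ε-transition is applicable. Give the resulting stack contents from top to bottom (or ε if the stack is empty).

(p, aababa, $) ⊢ (p, ababa, UV$) ⊢ (r, baba, UUV$) ⊢ (p, aba, UV$) ⊢ (r, ba, UUV$) ⊢ (p, a, UV$) ⊢ (r, ε, UUV$)
All input consumed in state r with stack UUV$.

UUV$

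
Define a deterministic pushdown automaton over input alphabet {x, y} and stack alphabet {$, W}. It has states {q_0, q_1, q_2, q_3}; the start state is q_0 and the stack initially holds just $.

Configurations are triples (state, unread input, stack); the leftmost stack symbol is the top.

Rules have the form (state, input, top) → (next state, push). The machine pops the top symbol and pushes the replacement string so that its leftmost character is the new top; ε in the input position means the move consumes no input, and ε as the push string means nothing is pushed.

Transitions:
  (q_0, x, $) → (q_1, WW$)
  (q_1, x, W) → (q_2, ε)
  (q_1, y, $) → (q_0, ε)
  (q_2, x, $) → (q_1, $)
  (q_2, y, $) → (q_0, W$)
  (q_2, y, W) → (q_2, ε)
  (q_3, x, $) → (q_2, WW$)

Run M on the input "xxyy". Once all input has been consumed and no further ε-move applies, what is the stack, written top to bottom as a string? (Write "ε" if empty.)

(q_0, xxyy, $) ⊢ (q_1, xyy, WW$) ⊢ (q_2, yy, W$) ⊢ (q_2, y, $) ⊢ (q_0, ε, W$)
All input consumed in state q_0 with stack W$.

W$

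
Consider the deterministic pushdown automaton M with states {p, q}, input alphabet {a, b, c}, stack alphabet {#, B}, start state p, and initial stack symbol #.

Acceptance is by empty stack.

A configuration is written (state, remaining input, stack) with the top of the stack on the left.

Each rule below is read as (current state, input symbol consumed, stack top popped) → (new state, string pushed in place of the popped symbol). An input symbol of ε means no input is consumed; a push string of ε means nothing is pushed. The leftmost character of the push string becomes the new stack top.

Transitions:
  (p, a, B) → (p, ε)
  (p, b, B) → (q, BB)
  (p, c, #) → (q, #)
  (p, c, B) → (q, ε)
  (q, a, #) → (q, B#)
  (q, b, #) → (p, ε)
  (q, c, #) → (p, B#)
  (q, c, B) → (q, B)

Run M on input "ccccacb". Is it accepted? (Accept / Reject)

(p, ccccacb, #)
  read c, top #: go to q, push # → (q, cccacb, #)
  read c, top #: go to p, push B# → (p, ccacb, B#)
  read c, top B: go to q, push ε → (q, cacb, #)
  read c, top #: go to p, push B# → (p, acb, B#)
  read a, top B: go to p, push ε → (p, cb, #)
  read c, top #: go to q, push # → (q, b, #)
  read b, top #: go to p, push ε → (p, ε, ε)
All input consumed and the stack is empty.

Accept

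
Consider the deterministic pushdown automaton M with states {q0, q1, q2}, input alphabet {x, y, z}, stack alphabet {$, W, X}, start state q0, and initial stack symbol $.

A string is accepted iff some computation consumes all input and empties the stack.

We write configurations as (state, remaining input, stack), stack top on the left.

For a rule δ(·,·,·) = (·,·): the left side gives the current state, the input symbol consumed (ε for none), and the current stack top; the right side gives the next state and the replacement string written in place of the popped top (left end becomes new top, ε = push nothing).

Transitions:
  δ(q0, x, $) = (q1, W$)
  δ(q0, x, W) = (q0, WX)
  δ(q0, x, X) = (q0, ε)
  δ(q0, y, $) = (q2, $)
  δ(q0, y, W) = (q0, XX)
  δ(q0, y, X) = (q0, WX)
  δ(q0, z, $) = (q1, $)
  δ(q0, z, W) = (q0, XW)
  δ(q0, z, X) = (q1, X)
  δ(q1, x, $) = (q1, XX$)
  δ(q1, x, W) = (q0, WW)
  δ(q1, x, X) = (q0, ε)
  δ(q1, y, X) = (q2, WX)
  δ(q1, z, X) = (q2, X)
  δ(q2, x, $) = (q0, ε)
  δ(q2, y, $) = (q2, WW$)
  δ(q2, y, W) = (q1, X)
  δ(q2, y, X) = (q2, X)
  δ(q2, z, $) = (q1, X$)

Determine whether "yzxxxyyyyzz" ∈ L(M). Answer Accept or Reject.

(q0, yzxxxyyyyzz, $)
  read y, top $: go to q2, push $ → (q2, zxxxyyyyzz, $)
  read z, top $: go to q1, push X$ → (q1, xxxyyyyzz, X$)
  read x, top X: go to q0, push ε → (q0, xxyyyyzz, $)
  read x, top $: go to q1, push W$ → (q1, xyyyyzz, W$)
  read x, top W: go to q0, push WW → (q0, yyyyzz, WW$)
  read y, top W: go to q0, push XX → (q0, yyyzz, XXW$)
  read y, top X: go to q0, push WX → (q0, yyzz, WXXW$)
  read y, top W: go to q0, push XX → (q0, yzz, XXXXW$)
  read y, top X: go to q0, push WX → (q0, zz, WXXXXW$)
  read z, top W: go to q0, push XW → (q0, z, XWXXXXW$)
  read z, top X: go to q1, push X → (q1, ε, XWXXXXW$)
All input consumed; stack is XWXXXXW$, not empty, and no further ε-move applies.

Reject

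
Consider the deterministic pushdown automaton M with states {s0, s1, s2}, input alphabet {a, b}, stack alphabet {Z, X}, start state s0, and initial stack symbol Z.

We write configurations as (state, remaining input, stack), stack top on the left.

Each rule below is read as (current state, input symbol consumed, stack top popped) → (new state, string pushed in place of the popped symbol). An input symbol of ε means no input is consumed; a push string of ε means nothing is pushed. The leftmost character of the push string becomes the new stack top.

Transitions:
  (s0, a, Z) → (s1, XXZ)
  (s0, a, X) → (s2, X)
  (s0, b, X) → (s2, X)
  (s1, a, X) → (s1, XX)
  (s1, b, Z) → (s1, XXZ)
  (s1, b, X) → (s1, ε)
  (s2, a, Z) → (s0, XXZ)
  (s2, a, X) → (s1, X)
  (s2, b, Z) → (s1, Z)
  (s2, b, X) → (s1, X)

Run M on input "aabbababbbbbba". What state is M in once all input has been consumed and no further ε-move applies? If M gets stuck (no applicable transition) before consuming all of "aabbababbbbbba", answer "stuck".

s1

(s0, aabbababbbbbba, Z)
  read a, top Z: go to s1, push XXZ → (s1, abbababbbbbba, XXZ)
  read a, top X: go to s1, push XX → (s1, bbababbbbbba, XXXZ)
  read b, top X: go to s1, push ε → (s1, bababbbbbba, XXZ)
  read b, top X: go to s1, push ε → (s1, ababbbbbba, XZ)
  read a, top X: go to s1, push XX → (s1, babbbbbba, XXZ)
  read b, top X: go to s1, push ε → (s1, abbbbbba, XZ)
  read a, top X: go to s1, push XX → (s1, bbbbbba, XXZ)
  read b, top X: go to s1, push ε → (s1, bbbbba, XZ)
  read b, top X: go to s1, push ε → (s1, bbbba, Z)
  read b, top Z: go to s1, push XXZ → (s1, bbba, XXZ)
  read b, top X: go to s1, push ε → (s1, bba, XZ)
  read b, top X: go to s1, push ε → (s1, ba, Z)
  read b, top Z: go to s1, push XXZ → (s1, a, XXZ)
  read a, top X: go to s1, push XX → (s1, ε, XXXZ)
All input consumed; M is in state s1.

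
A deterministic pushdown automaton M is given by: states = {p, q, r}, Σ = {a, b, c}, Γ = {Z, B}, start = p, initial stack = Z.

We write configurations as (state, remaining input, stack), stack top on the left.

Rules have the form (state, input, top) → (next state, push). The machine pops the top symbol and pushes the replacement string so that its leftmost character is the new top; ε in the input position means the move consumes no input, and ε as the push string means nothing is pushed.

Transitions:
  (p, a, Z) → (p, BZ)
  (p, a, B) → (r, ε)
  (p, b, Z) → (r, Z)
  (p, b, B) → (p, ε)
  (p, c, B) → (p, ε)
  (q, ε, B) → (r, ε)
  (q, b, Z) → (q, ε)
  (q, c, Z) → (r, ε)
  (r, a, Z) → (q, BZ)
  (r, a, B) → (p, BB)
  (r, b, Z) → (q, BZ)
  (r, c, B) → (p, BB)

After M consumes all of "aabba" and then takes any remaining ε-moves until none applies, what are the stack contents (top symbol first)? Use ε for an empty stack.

Z

(p, aabba, Z)
  read a, top Z: go to p, push BZ → (p, abba, BZ)
  read a, top B: go to r, push ε → (r, bba, Z)
  read b, top Z: go to q, push BZ → (q, ba, BZ)
  ε-move, top B: go to r, push ε → (r, ba, Z)
  read b, top Z: go to q, push BZ → (q, a, BZ)
  ε-move, top B: go to r, push ε → (r, a, Z)
  read a, top Z: go to q, push BZ → (q, ε, BZ)
  ε-move, top B: go to r, push ε → (r, ε, Z)
All input consumed in state r with stack Z.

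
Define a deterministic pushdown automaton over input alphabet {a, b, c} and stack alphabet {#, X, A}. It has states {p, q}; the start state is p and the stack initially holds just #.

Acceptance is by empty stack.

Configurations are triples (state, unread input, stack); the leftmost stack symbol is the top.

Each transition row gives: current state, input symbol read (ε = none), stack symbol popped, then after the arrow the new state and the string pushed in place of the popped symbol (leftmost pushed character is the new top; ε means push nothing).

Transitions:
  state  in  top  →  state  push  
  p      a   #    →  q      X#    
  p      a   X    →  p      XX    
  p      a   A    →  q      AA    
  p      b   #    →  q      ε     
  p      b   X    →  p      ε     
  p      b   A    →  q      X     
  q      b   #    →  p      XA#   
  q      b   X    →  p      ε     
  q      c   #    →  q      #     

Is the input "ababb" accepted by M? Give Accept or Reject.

Accept

(p, ababb, #) ⊢ (q, babb, X#) ⊢ (p, abb, #) ⊢ (q, bb, X#) ⊢ (p, b, #) ⊢ (q, ε, ε)
All input consumed and the stack is empty.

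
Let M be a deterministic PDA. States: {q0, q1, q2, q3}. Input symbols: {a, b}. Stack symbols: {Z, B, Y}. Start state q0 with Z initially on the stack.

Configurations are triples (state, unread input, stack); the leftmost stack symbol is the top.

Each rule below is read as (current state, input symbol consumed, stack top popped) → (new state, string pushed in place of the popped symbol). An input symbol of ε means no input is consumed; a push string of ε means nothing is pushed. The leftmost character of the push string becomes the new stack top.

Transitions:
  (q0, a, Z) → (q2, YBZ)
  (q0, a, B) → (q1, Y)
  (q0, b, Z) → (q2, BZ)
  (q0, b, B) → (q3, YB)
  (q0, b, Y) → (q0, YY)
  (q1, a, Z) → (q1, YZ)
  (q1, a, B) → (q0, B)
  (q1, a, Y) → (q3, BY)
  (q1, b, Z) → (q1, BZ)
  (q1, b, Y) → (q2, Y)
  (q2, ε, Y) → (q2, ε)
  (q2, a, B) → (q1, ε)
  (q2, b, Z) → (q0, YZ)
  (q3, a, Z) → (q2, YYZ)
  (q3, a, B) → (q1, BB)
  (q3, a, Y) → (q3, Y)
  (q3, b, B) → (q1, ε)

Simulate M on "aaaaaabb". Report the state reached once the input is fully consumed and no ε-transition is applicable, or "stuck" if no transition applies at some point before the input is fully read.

(q0, aaaaaabb, Z)
  read a, top Z: go to q2, push YBZ → (q2, aaaaabb, YBZ)
  ε-move, top Y: go to q2, push ε → (q2, aaaaabb, BZ)
  read a, top B: go to q1, push ε → (q1, aaaabb, Z)
  read a, top Z: go to q1, push YZ → (q1, aaabb, YZ)
  read a, top Y: go to q3, push BY → (q3, aabb, BYZ)
  read a, top B: go to q1, push BB → (q1, abb, BBYZ)
  read a, top B: go to q0, push B → (q0, bb, BBYZ)
  read b, top B: go to q3, push YB → (q3, b, YBBYZ)
No transition for (q3, b, top Y); M blocks with input b remaining.

stuck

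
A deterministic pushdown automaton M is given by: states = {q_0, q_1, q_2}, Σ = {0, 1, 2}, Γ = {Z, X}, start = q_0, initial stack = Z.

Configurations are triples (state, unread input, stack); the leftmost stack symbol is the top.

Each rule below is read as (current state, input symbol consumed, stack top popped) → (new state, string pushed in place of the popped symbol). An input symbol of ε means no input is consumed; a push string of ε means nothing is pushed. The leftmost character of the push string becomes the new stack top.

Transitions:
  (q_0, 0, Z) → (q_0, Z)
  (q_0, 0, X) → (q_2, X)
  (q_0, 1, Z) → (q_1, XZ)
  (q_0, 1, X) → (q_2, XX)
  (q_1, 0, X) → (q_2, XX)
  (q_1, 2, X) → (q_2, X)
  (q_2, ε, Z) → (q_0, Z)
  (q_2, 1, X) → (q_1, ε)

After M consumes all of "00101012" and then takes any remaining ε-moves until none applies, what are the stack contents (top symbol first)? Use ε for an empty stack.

XZ

(q_0, 00101012, Z)
  read 0, top Z: go to q_0, push Z → (q_0, 0101012, Z)
  read 0, top Z: go to q_0, push Z → (q_0, 101012, Z)
  read 1, top Z: go to q_1, push XZ → (q_1, 01012, XZ)
  read 0, top X: go to q_2, push XX → (q_2, 1012, XXZ)
  read 1, top X: go to q_1, push ε → (q_1, 012, XZ)
  read 0, top X: go to q_2, push XX → (q_2, 12, XXZ)
  read 1, top X: go to q_1, push ε → (q_1, 2, XZ)
  read 2, top X: go to q_2, push X → (q_2, ε, XZ)
All input consumed in state q_2 with stack XZ.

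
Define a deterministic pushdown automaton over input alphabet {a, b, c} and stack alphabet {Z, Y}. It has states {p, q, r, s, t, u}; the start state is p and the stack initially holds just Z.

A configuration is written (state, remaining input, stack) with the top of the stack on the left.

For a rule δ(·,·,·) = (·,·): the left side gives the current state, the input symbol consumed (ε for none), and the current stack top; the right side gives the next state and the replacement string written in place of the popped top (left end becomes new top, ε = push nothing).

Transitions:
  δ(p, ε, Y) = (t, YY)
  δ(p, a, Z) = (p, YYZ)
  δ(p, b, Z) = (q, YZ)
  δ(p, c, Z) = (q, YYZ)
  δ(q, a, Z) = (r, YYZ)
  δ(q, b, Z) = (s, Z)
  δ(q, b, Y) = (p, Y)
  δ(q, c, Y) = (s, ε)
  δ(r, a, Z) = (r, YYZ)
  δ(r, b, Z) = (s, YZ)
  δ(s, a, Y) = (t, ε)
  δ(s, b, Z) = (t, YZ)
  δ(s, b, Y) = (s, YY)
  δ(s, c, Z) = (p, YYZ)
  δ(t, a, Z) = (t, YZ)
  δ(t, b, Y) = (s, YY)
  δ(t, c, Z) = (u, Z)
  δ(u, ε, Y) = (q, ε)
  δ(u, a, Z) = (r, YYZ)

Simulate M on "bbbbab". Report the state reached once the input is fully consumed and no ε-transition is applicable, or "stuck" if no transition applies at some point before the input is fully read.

(p, bbbbab, Z) ⊢ (q, bbbab, YZ) ⊢ (p, bbab, YZ) ⊢ (t, bbab, YYZ) ⊢ (s, bab, YYYZ) ⊢ (s, ab, YYYYZ) ⊢ (t, b, YYYZ) ⊢ (s, ε, YYYYZ)
All input consumed; M is in state s.

s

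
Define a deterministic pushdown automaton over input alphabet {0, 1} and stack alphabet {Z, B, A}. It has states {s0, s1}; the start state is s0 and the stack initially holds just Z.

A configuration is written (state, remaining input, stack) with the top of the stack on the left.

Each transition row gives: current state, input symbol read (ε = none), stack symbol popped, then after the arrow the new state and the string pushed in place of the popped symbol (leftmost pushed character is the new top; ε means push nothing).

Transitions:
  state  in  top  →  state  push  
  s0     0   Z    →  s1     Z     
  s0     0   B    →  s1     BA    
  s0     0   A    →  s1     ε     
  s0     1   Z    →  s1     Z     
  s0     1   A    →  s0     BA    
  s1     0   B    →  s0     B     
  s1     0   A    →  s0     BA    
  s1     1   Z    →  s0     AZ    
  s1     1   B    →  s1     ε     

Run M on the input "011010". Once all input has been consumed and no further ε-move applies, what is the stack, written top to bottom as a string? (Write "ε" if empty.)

(s0, 011010, Z) ⊢ (s1, 11010, Z) ⊢ (s0, 1010, AZ) ⊢ (s0, 010, BAZ) ⊢ (s1, 10, BAAZ) ⊢ (s1, 0, AAZ) ⊢ (s0, ε, BAAZ)
All input consumed in state s0 with stack BAAZ.

BAAZ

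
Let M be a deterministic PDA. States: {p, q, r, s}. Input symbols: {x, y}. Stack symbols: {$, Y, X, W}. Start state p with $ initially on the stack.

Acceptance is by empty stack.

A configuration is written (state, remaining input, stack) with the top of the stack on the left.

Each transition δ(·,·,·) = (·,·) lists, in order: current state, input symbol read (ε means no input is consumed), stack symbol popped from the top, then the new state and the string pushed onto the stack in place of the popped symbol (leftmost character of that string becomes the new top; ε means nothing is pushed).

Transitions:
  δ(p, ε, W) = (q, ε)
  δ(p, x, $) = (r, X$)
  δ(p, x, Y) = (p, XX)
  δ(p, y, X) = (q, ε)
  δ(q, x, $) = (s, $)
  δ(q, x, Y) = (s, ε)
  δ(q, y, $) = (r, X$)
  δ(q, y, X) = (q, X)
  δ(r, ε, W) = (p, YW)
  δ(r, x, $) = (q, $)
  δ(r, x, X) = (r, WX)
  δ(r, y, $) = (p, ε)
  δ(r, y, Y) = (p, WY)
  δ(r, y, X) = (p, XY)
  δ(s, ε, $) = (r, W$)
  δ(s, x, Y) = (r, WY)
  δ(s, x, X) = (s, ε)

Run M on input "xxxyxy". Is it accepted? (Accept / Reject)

Reject

(p, xxxyxy, $) ⊢ (r, xxyxy, X$) ⊢ (r, xyxy, WX$) ⊢ (p, xyxy, YWX$) ⊢ (p, yxy, XXWX$) ⊢ (q, xy, XWX$)
No transition applies at (q, xy, XWX$); input not fully consumed.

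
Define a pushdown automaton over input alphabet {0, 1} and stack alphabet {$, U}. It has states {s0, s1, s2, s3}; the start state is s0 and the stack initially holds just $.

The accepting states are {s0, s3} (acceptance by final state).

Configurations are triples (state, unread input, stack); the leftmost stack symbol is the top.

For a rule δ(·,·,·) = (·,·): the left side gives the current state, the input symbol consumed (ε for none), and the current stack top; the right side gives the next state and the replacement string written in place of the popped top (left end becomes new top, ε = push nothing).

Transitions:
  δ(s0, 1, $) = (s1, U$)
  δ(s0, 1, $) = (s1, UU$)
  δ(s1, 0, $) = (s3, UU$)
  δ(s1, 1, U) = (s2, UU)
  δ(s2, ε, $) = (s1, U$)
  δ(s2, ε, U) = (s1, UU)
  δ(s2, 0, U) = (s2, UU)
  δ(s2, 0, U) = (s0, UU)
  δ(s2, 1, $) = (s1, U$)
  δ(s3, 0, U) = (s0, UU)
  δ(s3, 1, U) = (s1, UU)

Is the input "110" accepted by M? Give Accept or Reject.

Accept

One accepting computation: (s0, 110, $) ⊢ (s1, 10, U$) ⊢ (s2, 0, UU$) ⊢ (s0, ε, UUU$)
All input consumed and state s0 ∈ F.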